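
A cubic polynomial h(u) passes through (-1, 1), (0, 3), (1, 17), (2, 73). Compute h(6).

1317

Forward differences of the values at u = -1, 0, 1, 2:
  h  : 1  3  17  73
  Δ  : 2  14  56
  Δ^2: 12  42
  Δ^3: 30
The third differences are constant, confirming degree 3.
Interpolating (Newton forward form) and evaluating at u = 6 gives h(6) = 1317.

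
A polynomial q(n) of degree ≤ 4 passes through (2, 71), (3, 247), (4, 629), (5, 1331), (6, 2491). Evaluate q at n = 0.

1

Write q(n) = an^4 + bn^3 + cn^2 + dn + e. Substituting each data point gives a linear system:
  16a + 8b + 4c + 2d + e = 71
  81a + 27b + 9c + 3d + e = 247
  256a + 64b + 16c + 4d + e = 629
  625a + 125b + 25c + 5d + e = 1331
  1296a + 216b + 36c + 6d + e = 2491
Solving the system yields a = 1, b = 5, c = 3, d = 1, e = 1.
So q(n) = n⁴ + 5n³ + 3n² + n + 1.
Then q(0) = 1.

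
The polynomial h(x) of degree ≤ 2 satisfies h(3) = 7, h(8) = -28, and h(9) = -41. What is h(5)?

Write h(x) = ax^2 + bx + c. Substituting each data point gives a linear system:
  9a + 3b + c = 7
  64a + 8b + c = -28
  81a + 9b + c = -41
Solving the system yields a = -1, b = 4, c = 4.
So h(x) = -x^2 + 4x + 4.
Then h(5) = -1.

-1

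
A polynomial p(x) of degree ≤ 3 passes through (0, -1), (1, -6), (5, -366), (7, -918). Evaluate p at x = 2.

-33

Using the Lagrange interpolation formula with nodes 0, 1, 5, 7:
  L_0(x) = (x - 1)(x - 5)(x - 7) / -35
  L_1(x) = x(x - 5)(x - 7) / 24
  L_2(x) = x(x - 1)(x - 7) / -40
  L_3(x) = x(x - 1)(x - 5) / 84
Then p(x) = -1·L_0(x) - 6·L_1(x) - 366·L_2(x) - 918·L_3(x).
Expanding and collecting terms gives p(x) = -2x^3 - 5x^2 + 2x - 1.
Evaluating at x = 2: p(2) = -33.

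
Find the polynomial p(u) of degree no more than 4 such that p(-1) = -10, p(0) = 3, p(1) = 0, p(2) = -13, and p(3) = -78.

Write p(u) = au^4 + bu^3 + cu^2 + du + e. Substituting each data point gives a linear system:
  a - b + c - d + e = -10
  e = 3
  a + b + c + d + e = 0
  16a + 8b + 4c + 2d + e = -13
  81a + 27b + 9c + 3d + e = -78
Solving the system yields a = -2, b = 5, c = -6, d = 0, e = 3.
So p(u) = -2u⁴ + 5u³ - 6u² + 3.
Check: p(3) = -78. ✓

p(u) = -2u^4 + 5u^3 - 6u^2 + 3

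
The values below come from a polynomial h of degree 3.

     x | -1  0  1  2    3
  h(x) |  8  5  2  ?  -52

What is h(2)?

-13

The 4 known points determine the degree-3 polynomial uniquely.
Write h(x) = ax^3 + bx^2 + cx + d. Substituting each data point gives a linear system:
  -a + b - c + d = 8
  d = 5
  a + b + c + d = 2
  27a + 9b + 3c + d = -52
Solving the system yields a = -2, b = 0, c = -1, d = 5.
So h(x) = -2x³ - x + 5.
Then h(2) = -13.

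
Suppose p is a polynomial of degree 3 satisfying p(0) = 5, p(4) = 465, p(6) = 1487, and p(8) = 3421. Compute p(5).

Write p(u) = au^3 + bu^2 + cu + d. Substituting each data point gives a linear system:
  d = 5
  64a + 16b + 4c + d = 465
  216a + 36b + 6c + d = 1487
  512a + 64b + 8c + d = 3421
Solving the system yields a = 6, b = 6, c = -5, d = 5.
So p(u) = 6u^3 + 6u^2 - 5u + 5.
Then p(5) = 880.

880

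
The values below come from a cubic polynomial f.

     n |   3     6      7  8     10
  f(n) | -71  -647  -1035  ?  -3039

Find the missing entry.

The 4 known points determine the degree-3 polynomial uniquely.
Write f(n) = an^3 + bn^2 + cn + d. Substituting each data point gives a linear system:
  27a + 9b + 3c + d = -71
  216a + 36b + 6c + d = -647
  343a + 49b + 7c + d = -1035
  1000a + 100b + 10c + d = -3039
Solving the system yields a = -3, b = -1, c = 6, d = 1.
So f(n) = -3n³ - n² + 6n + 1.
Then f(8) = -1551.

-1551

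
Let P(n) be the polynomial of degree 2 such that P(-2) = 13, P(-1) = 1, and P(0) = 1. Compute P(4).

121

Using the Lagrange interpolation formula with nodes -2, -1, 0:
  L_0(n) = (n + 1)n / 2
  L_1(n) = (n + 2)n / -1
  L_2(n) = (n + 2)(n + 1) / 2
Then P(n) = 13·L_0(n) + 1·L_1(n) + 1·L_2(n).
Expanding and collecting terms gives P(n) = 6n^2 + 6n + 1.
Evaluating at n = 4: P(4) = 121.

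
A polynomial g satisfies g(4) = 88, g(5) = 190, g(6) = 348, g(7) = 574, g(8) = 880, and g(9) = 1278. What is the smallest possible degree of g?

3

Forward differences of the values at n = 4, 5, 6, 7, 8, 9:
  g  : 88  190  348  574  880  1278
  Δ  : 102  158  226  306  398
  Δ^2: 56  68  80  92
  Δ^3: 12  12  12
  Δ^4: 0  0
  Δ^5: 0
The third differences are constant (12) and nonzero, while all higher differences vanish, so the minimal degree is 3.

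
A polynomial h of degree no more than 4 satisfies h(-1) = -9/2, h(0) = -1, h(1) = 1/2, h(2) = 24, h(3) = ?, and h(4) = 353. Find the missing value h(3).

The 5 known points determine the degree-4 polynomial uniquely.
Write h(s) = as^4 + bs^3 + cs^2 + ds + e. Substituting each data point gives a linear system:
  a - b + c - d + e = -9/2
  e = -1
  a + b + c + d + e = 1/2
  16a + 8b + 4c + 2d + e = 24
  256a + 64b + 16c + 4d + e = 353
Solving the system yields a = 1, b = 2, c = -2, d = 1/2, e = -1.
So h(s) = s⁴ + 2s³ - 2s² + (1/2)s - 1.
Then h(3) = 235/2.

235/2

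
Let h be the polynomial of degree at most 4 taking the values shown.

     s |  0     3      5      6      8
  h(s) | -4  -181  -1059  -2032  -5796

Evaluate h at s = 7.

Write h(s) = as^4 + bs^3 + cs^2 + ds + e. Substituting each data point gives a linear system:
  e = -4
  81a + 27b + 9c + 3d + e = -181
  625a + 125b + 25c + 5d + e = -1059
  1296a + 216b + 36c + 6d + e = -2032
  4096a + 512b + 64c + 8d + e = -5796
Solving the system yields a = -1, b = -3, c = -3, d = 4, e = -4.
So h(s) = -s^4 - 3s^3 - 3s^2 + 4s - 4.
Then h(7) = -3553.

-3553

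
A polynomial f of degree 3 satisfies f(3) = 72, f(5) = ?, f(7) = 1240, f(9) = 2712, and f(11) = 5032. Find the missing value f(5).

On equispaced nodes a degree-3 polynomial has vanishing fourth forward difference, so
  f(3) - 4·f(5) + 6·f(7) - 4·f(9) + f(11) = 0.
Substituting the known values and solving for f(5):
  -4·f(5) = -1696
  f(5) = 424.

424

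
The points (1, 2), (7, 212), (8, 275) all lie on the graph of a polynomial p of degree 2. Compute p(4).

71

Write p(n) = an^2 + bn + c. Substituting each data point gives a linear system:
  a + b + c = 2
  49a + 7b + c = 212
  64a + 8b + c = 275
Solving the system yields a = 4, b = 3, c = -5.
So p(n) = 4n^2 + 3n - 5.
Then p(4) = 71.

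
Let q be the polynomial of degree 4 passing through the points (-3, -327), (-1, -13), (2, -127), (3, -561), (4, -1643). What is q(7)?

Using the Lagrange interpolation formula with nodes -3, -1, 2, 3, 4:
  L_0(s) = (s + 1)(s - 2)(s - 3)(s - 4) / 420
  L_1(s) = (s + 3)(s - 2)(s - 3)(s - 4) / -120
  L_2(s) = (s + 3)(s + 1)(s - 3)(s - 4) / 30
  L_3(s) = (s + 3)(s + 1)(s - 2)(s - 4) / -24
  L_4(s) = (s + 3)(s + 1)(s - 2)(s - 3) / 70
Then q(s) = -327·L_0(s) - 13·L_1(s) - 127·L_2(s) - 561·L_3(s) - 1643·L_4(s).
Expanding and collecting terms gives q(s) = -5s⁴ - 5s³ - 4s² + 6s - 3.
Evaluating at s = 7: q(7) = -13877.

-13877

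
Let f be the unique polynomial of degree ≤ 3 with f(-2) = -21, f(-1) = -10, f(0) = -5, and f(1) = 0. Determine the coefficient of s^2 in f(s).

0

Write f(s) = as^3 + bs^2 + cs + d. Substituting each data point gives a linear system:
  -8a + 4b - 2c + d = -21
  -a + b - c + d = -10
  d = -5
  a + b + c + d = 0
Solving the system yields a = 1, b = 0, c = 4, d = -5.
So f(s) = s³ + 4s - 5.
The coefficient of s^2 is 0.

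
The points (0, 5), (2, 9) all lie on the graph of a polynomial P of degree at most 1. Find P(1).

7

Write P(n) = an + b. Substituting each data point gives a linear system:
  b = 5
  2a + b = 9
Solving the system yields a = 2, b = 5.
So P(n) = 2n + 5.
Then P(1) = 7.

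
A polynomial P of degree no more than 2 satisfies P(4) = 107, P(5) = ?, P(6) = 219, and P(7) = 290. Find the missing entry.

158

The 3 known points determine the degree-2 polynomial uniquely.
Write P(n) = an^2 + bn + c. Substituting each data point gives a linear system:
  16a + 4b + c = 107
  36a + 6b + c = 219
  49a + 7b + c = 290
Solving the system yields a = 5, b = 6, c = 3.
So P(n) = 5n² + 6n + 3.
Then P(5) = 158.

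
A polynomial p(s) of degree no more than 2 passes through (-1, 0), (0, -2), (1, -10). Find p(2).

Write p(s) = as^2 + bs + c. Substituting each data point gives a linear system:
  a - b + c = 0
  c = -2
  a + b + c = -10
Solving the system yields a = -3, b = -5, c = -2.
So p(s) = -3s^2 - 5s - 2.
Then p(2) = -24.

-24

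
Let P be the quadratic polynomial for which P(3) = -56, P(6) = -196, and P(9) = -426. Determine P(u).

Using the Lagrange interpolation formula with nodes 3, 6, 9:
  L_0(u) = (u - 6)(u - 9) / 18
  L_1(u) = (u - 3)(u - 9) / -9
  L_2(u) = (u - 3)(u - 6) / 18
Then P(u) = -56·L_0(u) - 196·L_1(u) - 426·L_2(u).
Expanding and collecting terms gives P(u) = -5u² - (5/3)u - 6.
Check: P(9) = -426. ✓

P(u) = -5u^2 - (5/3)u - 6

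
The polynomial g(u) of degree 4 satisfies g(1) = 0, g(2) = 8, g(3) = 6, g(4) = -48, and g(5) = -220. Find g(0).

Forward differences of the values at u = 1, 2, 3, 4, 5:
  g  : 0  8  6  -48  -220
  Δ  : 8  -2  -54  -172
  Δ^2: -10  -52  -118
  Δ^3: -42  -66
  Δ^4: -24
The fourth differences are constant, confirming degree 4.
Interpolating (Newton forward form) and evaluating at u = 0 gives g(0) = 0.

0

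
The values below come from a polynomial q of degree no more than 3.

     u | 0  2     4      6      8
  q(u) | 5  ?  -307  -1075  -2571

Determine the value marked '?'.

The 4 known points determine the degree-3 polynomial uniquely.
Write q(u) = au^3 + bu^2 + cu + d. Substituting each data point gives a linear system:
  d = 5
  64a + 16b + 4c + d = -307
  216a + 36b + 6c + d = -1075
  512a + 64b + 8c + d = -2571
Solving the system yields a = -5, b = -1, c = 6, d = 5.
So q(u) = -5u³ - u² + 6u + 5.
Then q(2) = -27.

-27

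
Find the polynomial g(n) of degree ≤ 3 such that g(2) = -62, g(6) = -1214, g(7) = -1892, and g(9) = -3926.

g(n) = -5n^3 - 3n^2 - 4n - 2

Using the Lagrange interpolation formula with nodes 2, 6, 7, 9:
  L_0(n) = (n - 6)(n - 7)(n - 9) / -140
  L_1(n) = (n - 2)(n - 7)(n - 9) / 12
  L_2(n) = (n - 2)(n - 6)(n - 9) / -10
  L_3(n) = (n - 2)(n - 6)(n - 7) / 42
Then g(n) = -62·L_0(n) - 1214·L_1(n) - 1892·L_2(n) - 3926·L_3(n).
Expanding and collecting terms gives g(n) = -5n^3 - 3n^2 - 4n - 2.
Check: g(9) = -3926. ✓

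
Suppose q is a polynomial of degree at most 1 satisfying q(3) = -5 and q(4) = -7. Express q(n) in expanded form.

Write q(n) = an + b. Substituting each data point gives a linear system:
  3a + b = -5
  4a + b = -7
Solving the system yields a = -2, b = 1.
So q(n) = -2n + 1.
Check: q(4) = -7. ✓

q(n) = -2n + 1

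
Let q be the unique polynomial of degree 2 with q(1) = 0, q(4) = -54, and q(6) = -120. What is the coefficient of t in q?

Write q(t) = at^2 + bt + c. Substituting each data point gives a linear system:
  a + b + c = 0
  16a + 4b + c = -54
  36a + 6b + c = -120
Solving the system yields a = -3, b = -3, c = 6.
So q(t) = -3t^2 - 3t + 6.
The coefficient of t is -3.

-3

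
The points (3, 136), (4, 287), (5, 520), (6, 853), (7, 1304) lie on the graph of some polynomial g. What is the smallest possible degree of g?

Forward differences of the values at u = 3, 4, 5, 6, 7:
  g  : 136  287  520  853  1304
  Δ  : 151  233  333  451
  Δ^2: 82  100  118
  Δ^3: 18  18
  Δ^4: 0
The third differences are constant (18) and nonzero, while all higher differences vanish, so the minimal degree is 3.

3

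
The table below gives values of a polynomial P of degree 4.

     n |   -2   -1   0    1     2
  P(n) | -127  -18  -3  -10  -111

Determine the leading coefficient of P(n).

Write P(n) = an^4 + bn^3 + cn^2 + dn + e. Substituting each data point gives a linear system:
  16a - 8b + 4c - 2d + e = -127
  a - b + c - d + e = -18
  e = -3
  a + b + c + d + e = -10
  16a + 8b + 4c + 2d + e = -111
Solving the system yields a = -6, b = 0, c = -5, d = 4, e = -3.
So P(n) = -6n^4 - 5n^2 + 4n - 3.
The leading coefficient is -6.

-6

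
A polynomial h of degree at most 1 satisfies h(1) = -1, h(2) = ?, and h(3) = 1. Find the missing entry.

0

On equispaced nodes a degree-1 polynomial has vanishing second forward difference, so
  h(1) - 2·h(2) + h(3) = 0.
Substituting the known values and solving for h(2):
  -2·h(2) = 0
  h(2) = 0.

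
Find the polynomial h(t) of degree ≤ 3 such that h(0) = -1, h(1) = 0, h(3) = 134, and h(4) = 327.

Write h(t) = at^3 + bt^2 + ct + d. Substituting each data point gives a linear system:
  d = -1
  a + b + c + d = 0
  27a + 9b + 3c + d = 134
  64a + 16b + 4c + d = 327
Solving the system yields a = 5, b = 2, c = -6, d = -1.
So h(t) = 5t^3 + 2t^2 - 6t - 1.
Check: h(3) = 134. ✓

h(t) = 5t^3 + 2t^2 - 6t - 1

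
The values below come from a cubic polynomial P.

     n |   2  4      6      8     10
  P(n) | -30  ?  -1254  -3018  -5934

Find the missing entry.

The 4 known points determine the degree-3 polynomial uniquely.
Write P(n) = an^3 + bn^2 + cn + d. Substituting each data point gives a linear system:
  8a + 4b + 2c + d = -30
  216a + 36b + 6c + d = -1254
  512a + 64b + 8c + d = -3018
  1000a + 100b + 10c + d = -5934
Solving the system yields a = -6, b = 0, c = 6, d = 6.
So P(n) = -6n³ + 6n + 6.
Then P(4) = -354.

-354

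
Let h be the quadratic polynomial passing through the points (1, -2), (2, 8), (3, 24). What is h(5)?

Forward differences of the values at t = 1, 2, 3:
  h  : -2  8  24
  Δ  : 10  16
  Δ^2: 6
The second differences are constant, confirming degree 2.
Interpolating (Newton forward form) and evaluating at t = 5 gives h(5) = 74.

74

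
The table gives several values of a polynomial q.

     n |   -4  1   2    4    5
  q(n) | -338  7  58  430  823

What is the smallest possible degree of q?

3

Divided differences on the nodes -4, 1, 2, 4, 5:
  order 0: -338  7  58  430  823
  order 1: 69  51  186  393
  order 2: -3  45  69
  order 3: 6  6
  order 4: 0
The order-3 divided differences are all 6 (nonzero) and every higher order vanishes, so the data lies on a polynomial of degree exactly 3.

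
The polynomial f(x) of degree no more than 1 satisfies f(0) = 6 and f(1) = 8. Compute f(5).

Write f(x) = ax + b. Substituting each data point gives a linear system:
  b = 6
  a + b = 8
Solving the system yields a = 2, b = 6.
So f(x) = 2x + 6.
Then f(5) = 16.

16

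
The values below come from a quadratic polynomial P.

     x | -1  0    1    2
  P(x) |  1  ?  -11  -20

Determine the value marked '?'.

On equispaced nodes a degree-2 polynomial has vanishing third forward difference, so
  - P(-1) + 3·P(0) - 3·P(1) + P(2) = 0.
Substituting the known values and solving for P(0):
  3·P(0) = -12
  P(0) = -4.

-4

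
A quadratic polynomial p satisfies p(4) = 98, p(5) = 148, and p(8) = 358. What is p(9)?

Using the Lagrange interpolation formula with nodes 4, 5, 8:
  L_0(u) = (u - 5)(u - 8) / 4
  L_1(u) = (u - 4)(u - 8) / -3
  L_2(u) = (u - 4)(u - 5) / 12
Then p(u) = 98·L_0(u) + 148·L_1(u) + 358·L_2(u).
Expanding and collecting terms gives p(u) = 5u² + 5u - 2.
Evaluating at u = 9: p(9) = 448.

448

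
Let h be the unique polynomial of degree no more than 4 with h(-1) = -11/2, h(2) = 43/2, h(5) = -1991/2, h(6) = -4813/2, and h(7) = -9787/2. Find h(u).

h(u) = -3u^4 + 6u^3 + 5u^2 + u - 1/2

Using the Lagrange interpolation formula with nodes -1, 2, 5, 6, 7:
  L_0(u) = (u - 2)(u - 5)(u - 6)(u - 7) / 1008
  L_1(u) = (u + 1)(u - 5)(u - 6)(u - 7) / -180
  L_2(u) = (u + 1)(u - 2)(u - 6)(u - 7) / 36
  L_3(u) = (u + 1)(u - 2)(u - 5)(u - 7) / -28
  L_4(u) = (u + 1)(u - 2)(u - 5)(u - 6) / 80
Then h(u) = -11/2·L_0(u) + 43/2·L_1(u) - 1991/2·L_2(u) - 4813/2·L_3(u) - 9787/2·L_4(u).
Expanding and collecting terms gives h(u) = -3u^4 + 6u^3 + 5u^2 + u - 1/2.
Check: h(5) = -1991/2. ✓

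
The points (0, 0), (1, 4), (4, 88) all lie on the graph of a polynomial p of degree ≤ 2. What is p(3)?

Using the Lagrange interpolation formula with nodes 0, 1, 4:
  L_0(n) = (n - 1)(n - 4) / 4
  L_1(n) = n(n - 4) / -3
  L_2(n) = n(n - 1) / 12
Then p(n) = 0·L_0(n) + 4·L_1(n) + 88·L_2(n).
Expanding and collecting terms gives p(n) = 6n^2 - 2n.
Evaluating at n = 3: p(3) = 48.

48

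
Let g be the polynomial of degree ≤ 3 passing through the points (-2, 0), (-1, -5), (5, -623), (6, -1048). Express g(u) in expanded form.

Using the Lagrange interpolation formula with nodes -2, -1, 5, 6:
  L_0(u) = (u + 1)(u - 5)(u - 6) / -56
  L_1(u) = (u + 2)(u - 5)(u - 6) / 42
  L_2(u) = (u + 2)(u + 1)(u - 6) / -42
  L_3(u) = (u + 2)(u + 1)(u - 5) / 56
Then g(u) = 0·L_0(u) - 5·L_1(u) - 623·L_2(u) - 1048·L_3(u).
Expanding and collecting terms gives g(u) = -4u³ - 6u² + 5u + 2.
Check: g(-2) = 0. ✓

g(u) = -4u^3 - 6u^2 + 5u + 2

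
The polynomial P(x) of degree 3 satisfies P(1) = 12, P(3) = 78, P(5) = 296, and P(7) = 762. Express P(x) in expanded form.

P(x) = 2x^3 + x^2 + 3x + 6

Using the Lagrange interpolation formula with nodes 1, 3, 5, 7:
  L_0(x) = (x - 3)(x - 5)(x - 7) / -48
  L_1(x) = (x - 1)(x - 5)(x - 7) / 16
  L_2(x) = (x - 1)(x - 3)(x - 7) / -16
  L_3(x) = (x - 1)(x - 3)(x - 5) / 48
Then P(x) = 12·L_0(x) + 78·L_1(x) + 296·L_2(x) + 762·L_3(x).
Expanding and collecting terms gives P(x) = 2x^3 + x^2 + 3x + 6.
Check: P(3) = 78. ✓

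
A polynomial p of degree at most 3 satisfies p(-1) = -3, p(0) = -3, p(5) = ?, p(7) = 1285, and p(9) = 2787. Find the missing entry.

The 4 known points determine the degree-3 polynomial uniquely.
Write p(n) = an^3 + bn^2 + cn + d. Substituting each data point gives a linear system:
  -a + b - c + d = -3
  d = -3
  343a + 49b + 7c + d = 1285
  729a + 81b + 9c + d = 2787
Solving the system yields a = 4, b = -1, c = -5, d = -3.
So p(n) = 4n³ - n² - 5n - 3.
Then p(5) = 447.

447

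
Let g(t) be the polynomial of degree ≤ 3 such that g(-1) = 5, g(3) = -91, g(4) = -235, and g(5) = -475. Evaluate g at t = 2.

Write g(t) = at^3 + bt^2 + ct + d. Substituting each data point gives a linear system:
  -a + b - c + d = 5
  27a + 9b + 3c + d = -91
  64a + 16b + 4c + d = -235
  125a + 25b + 5c + d = -475
Solving the system yields a = -4, b = 0, c = 4, d = 5.
So g(t) = -4t^3 + 4t + 5.
Then g(2) = -19.

-19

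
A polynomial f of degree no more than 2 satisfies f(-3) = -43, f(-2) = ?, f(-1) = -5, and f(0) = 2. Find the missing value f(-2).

-20

The 3 known points determine the degree-2 polynomial uniquely.
Write f(u) = au^2 + bu + c. Substituting each data point gives a linear system:
  9a - 3b + c = -43
  a - b + c = -5
  c = 2
Solving the system yields a = -4, b = 3, c = 2.
So f(u) = -4u^2 + 3u + 2.
Then f(-2) = -20.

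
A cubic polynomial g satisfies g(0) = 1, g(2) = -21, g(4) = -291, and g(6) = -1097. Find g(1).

Forward differences of the values at x = 0, 2, 4, 6:
  g  : 1  -21  -291  -1097
  Δ  : -22  -270  -806
  Δ^2: -248  -536
  Δ^3: -288
The third differences are constant, confirming degree 3.
Interpolating (Newton forward form) and evaluating at x = 1 gives g(1) = 3.

3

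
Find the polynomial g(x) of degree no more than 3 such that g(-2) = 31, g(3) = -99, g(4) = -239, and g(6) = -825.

Write g(x) = ax^3 + bx^2 + cx + d. Substituting each data point gives a linear system:
  -8a + 4b - 2c + d = 31
  27a + 9b + 3c + d = -99
  64a + 16b + 4c + d = -239
  216a + 36b + 6c + d = -825
Solving the system yields a = -4, b = 1, c = 1, d = -3.
So g(x) = -4x³ + x² + x - 3.
Check: g(4) = -239. ✓

g(x) = -4x^3 + x^2 + x - 3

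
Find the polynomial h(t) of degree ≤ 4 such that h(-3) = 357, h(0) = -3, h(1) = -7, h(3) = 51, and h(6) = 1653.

Write h(t) = at^4 + bt^3 + ct^2 + dt + e. Substituting each data point gives a linear system:
  81a - 27b + 9c - 3d + e = 357
  e = -3
  a + b + c + d + e = -7
  81a + 27b + 9c + 3d + e = 51
  1296a + 216b + 36c + 6d + e = 1653
Solving the system yields a = 2, b = -5, c = 5, d = -6, e = -3.
So h(t) = 2t^4 - 5t^3 + 5t^2 - 6t - 3.
Check: h(3) = 51. ✓

h(t) = 2t^4 - 5t^3 + 5t^2 - 6t - 3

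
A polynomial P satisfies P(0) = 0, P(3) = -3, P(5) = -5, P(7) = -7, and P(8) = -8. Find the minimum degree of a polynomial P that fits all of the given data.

Divided differences on the nodes 0, 3, 5, 7, 8:
  order 0: 0  -3  -5  -7  -8
  order 1: -1  -1  -1  -1
  order 2: 0  0  0
  order 3: 0  0
  order 4: 0
The order-1 divided differences are all -1 (nonzero) and every higher order vanishes, so the data lies on a polynomial of degree exactly 1.

1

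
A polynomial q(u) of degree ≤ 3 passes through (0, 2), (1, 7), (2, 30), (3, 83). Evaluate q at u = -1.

3

Write q(u) = au^3 + bu^2 + cu + d. Substituting each data point gives a linear system:
  d = 2
  a + b + c + d = 7
  8a + 4b + 2c + d = 30
  27a + 9b + 3c + d = 83
Solving the system yields a = 2, b = 3, c = 0, d = 2.
So q(u) = 2u^3 + 3u^2 + 2.
Then q(-1) = 3.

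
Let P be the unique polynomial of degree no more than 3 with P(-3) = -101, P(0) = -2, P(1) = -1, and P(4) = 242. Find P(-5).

-487

Using the Lagrange interpolation formula with nodes -3, 0, 1, 4:
  L_0(x) = x(x - 1)(x - 4) / -84
  L_1(x) = (x + 3)(x - 1)(x - 4) / 12
  L_2(x) = (x + 3)x(x - 4) / -12
  L_3(x) = (x + 3)x(x - 1) / 84
Then P(x) = -101·L_0(x) - 2·L_1(x) - 1·L_2(x) + 242·L_3(x).
Expanding and collecting terms gives P(x) = 4x³ - 3x - 2.
Evaluating at x = -5: P(-5) = -487.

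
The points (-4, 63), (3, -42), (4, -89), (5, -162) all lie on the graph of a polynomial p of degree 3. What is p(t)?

Write p(t) = at^3 + bt^2 + ct + d. Substituting each data point gives a linear system:
  -64a + 16b - 4c + d = 63
  27a + 9b + 3c + d = -42
  64a + 16b + 4c + d = -89
  125a + 25b + 5c + d = -162
Solving the system yields a = -1, b = -1, c = -3, d = 3.
So p(t) = -t^3 - t^2 - 3t + 3.
Check: p(-4) = 63. ✓

p(t) = -t^3 - t^2 - 3t + 3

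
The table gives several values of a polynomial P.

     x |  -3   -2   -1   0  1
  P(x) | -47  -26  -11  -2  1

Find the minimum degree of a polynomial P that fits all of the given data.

2

Forward differences of the values at x = -3, -2, -1, 0, 1:
  P  : -47  -26  -11  -2  1
  Δ  : 21  15  9  3
  Δ^2: -6  -6  -6
  Δ^3: 0  0
  Δ^4: 0
The second differences are constant (-6) and nonzero, while all higher differences vanish, so the minimal degree is 2.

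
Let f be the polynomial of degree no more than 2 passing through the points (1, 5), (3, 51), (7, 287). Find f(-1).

Using the Lagrange interpolation formula with nodes 1, 3, 7:
  L_0(n) = (n - 3)(n - 7) / 12
  L_1(n) = (n - 1)(n - 7) / -8
  L_2(n) = (n - 1)(n - 3) / 24
Then f(n) = 5·L_0(n) + 51·L_1(n) + 287·L_2(n).
Expanding and collecting terms gives f(n) = 6n^2 - n.
Evaluating at n = -1: f(-1) = 7.

7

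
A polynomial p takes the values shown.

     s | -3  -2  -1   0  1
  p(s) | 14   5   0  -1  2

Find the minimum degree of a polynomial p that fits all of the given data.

2

Forward differences of the values at s = -3, -2, -1, 0, 1:
  p  : 14  5  0  -1  2
  Δ  : -9  -5  -1  3
  Δ^2: 4  4  4
  Δ^3: 0  0
  Δ^4: 0
The second differences are constant (4) and nonzero, while all higher differences vanish, so the minimal degree is 2.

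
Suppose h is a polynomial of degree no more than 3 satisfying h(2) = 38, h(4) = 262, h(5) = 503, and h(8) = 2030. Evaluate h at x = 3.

115

Write h(x) = ax^3 + bx^2 + cx + d. Substituting each data point gives a linear system:
  8a + 4b + 2c + d = 38
  64a + 16b + 4c + d = 262
  125a + 25b + 5c + d = 503
  512a + 64b + 8c + d = 2030
Solving the system yields a = 4, b = -1, c = 6, d = -2.
So h(x) = 4x^3 - x^2 + 6x - 2.
Then h(3) = 115.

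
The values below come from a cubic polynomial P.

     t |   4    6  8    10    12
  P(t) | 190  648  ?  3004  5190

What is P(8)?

1538

On equispaced nodes a degree-3 polynomial has vanishing fourth forward difference, so
  P(4) - 4·P(6) + 6·P(8) - 4·P(10) + P(12) = 0.
Substituting the known values and solving for P(8):
  6·P(8) = 9228
  P(8) = 1538.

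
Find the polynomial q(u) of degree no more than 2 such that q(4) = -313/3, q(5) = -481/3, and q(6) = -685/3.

q(u) = -6u^2 - 2u - 1/3

Using the Lagrange interpolation formula with nodes 4, 5, 6:
  L_0(u) = (u - 5)(u - 6) / 2
  L_1(u) = (u - 4)(u - 6) / -1
  L_2(u) = (u - 4)(u - 5) / 2
Then q(u) = -313/3·L_0(u) - 481/3·L_1(u) - 685/3·L_2(u).
Expanding and collecting terms gives q(u) = -6u^2 - 2u - 1/3.
Check: q(4) = -313/3. ✓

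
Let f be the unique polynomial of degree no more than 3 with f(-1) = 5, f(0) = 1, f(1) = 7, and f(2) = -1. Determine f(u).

Write f(u) = au^3 + bu^2 + cu + d. Substituting each data point gives a linear system:
  -a + b - c + d = 5
  d = 1
  a + b + c + d = 7
  8a + 4b + 2c + d = -1
Solving the system yields a = -4, b = 5, c = 5, d = 1.
So f(u) = -4u^3 + 5u^2 + 5u + 1.
Check: f(1) = 7. ✓

f(u) = -4u^3 + 5u^2 + 5u + 1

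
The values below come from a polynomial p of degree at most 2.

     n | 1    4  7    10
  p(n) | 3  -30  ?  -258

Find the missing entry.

The 3 known points determine the degree-2 polynomial uniquely.
Write p(n) = an^2 + bn + c. Substituting each data point gives a linear system:
  a + b + c = 3
  16a + 4b + c = -30
  100a + 10b + c = -258
Solving the system yields a = -3, b = 4, c = 2.
So p(n) = -3n² + 4n + 2.
Then p(7) = -117.

-117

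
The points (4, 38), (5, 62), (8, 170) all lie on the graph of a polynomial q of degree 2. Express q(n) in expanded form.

q(n) = 3n^2 - 3n + 2

Using the Lagrange interpolation formula with nodes 4, 5, 8:
  L_0(n) = (n - 5)(n - 8) / 4
  L_1(n) = (n - 4)(n - 8) / -3
  L_2(n) = (n - 4)(n - 5) / 12
Then q(n) = 38·L_0(n) + 62·L_1(n) + 170·L_2(n).
Expanding and collecting terms gives q(n) = 3n^2 - 3n + 2.
Check: q(8) = 170. ✓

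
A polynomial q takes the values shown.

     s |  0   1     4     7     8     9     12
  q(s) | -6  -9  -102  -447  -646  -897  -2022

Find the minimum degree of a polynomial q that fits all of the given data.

Divided differences on the nodes 0, 1, 4, 7, 8, 9, 12:
  order 0: -6  -9  -102  -447  -646  -897  -2022
  order 1: -3  -31  -115  -199  -251  -375
  order 2: -7  -14  -21  -26  -31
  order 3: -1  -1  -1  -1
  order 4: 0  0  0
  order 5: 0  0
  order 6: 0
The order-3 divided differences are all -1 (nonzero) and every higher order vanishes, so the data lies on a polynomial of degree exactly 3.

3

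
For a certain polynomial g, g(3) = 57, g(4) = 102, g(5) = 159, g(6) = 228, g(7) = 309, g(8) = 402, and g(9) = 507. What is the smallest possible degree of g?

2

Forward differences of the values at u = 3, 4, 5, 6, 7, 8, 9:
  g  : 57  102  159  228  309  402  507
  Δ  : 45  57  69  81  93  105
  Δ^2: 12  12  12  12  12
  Δ^3: 0  0  0  0
  Δ^4: 0  0  0
  Δ^5: 0  0
  Δ^6: 0
The second differences are constant (12) and nonzero, while all higher differences vanish, so the minimal degree is 2.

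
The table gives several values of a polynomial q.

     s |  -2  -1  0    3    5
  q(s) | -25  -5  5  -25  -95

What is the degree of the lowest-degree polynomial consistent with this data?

Divided differences on the nodes -2, -1, 0, 3, 5:
  order 0: -25  -5  5  -25  -95
  order 1: 20  10  -10  -35
  order 2: -5  -5  -5
  order 3: 0  0
  order 4: 0
The order-2 divided differences are all -5 (nonzero) and every higher order vanishes, so the data lies on a polynomial of degree exactly 2.

2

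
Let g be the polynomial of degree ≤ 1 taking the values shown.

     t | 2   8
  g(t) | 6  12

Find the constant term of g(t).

Write g(t) = at + b. Substituting each data point gives a linear system:
  2a + b = 6
  8a + b = 12
Solving the system yields a = 1, b = 4.
So g(t) = t + 4.
The constant term is 4.

4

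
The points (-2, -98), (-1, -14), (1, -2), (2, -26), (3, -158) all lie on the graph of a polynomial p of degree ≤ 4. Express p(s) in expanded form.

p(s) = -3s^4 + 4s^3 - 3s^2 + 2s - 2

Write p(s) = as^4 + bs^3 + cs^2 + ds + e. Substituting each data point gives a linear system:
  16a - 8b + 4c - 2d + e = -98
  a - b + c - d + e = -14
  a + b + c + d + e = -2
  16a + 8b + 4c + 2d + e = -26
  81a + 27b + 9c + 3d + e = -158
Solving the system yields a = -3, b = 4, c = -3, d = 2, e = -2.
So p(s) = -3s⁴ + 4s³ - 3s² + 2s - 2.
Check: p(1) = -2. ✓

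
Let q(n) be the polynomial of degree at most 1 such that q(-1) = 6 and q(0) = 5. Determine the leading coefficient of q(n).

-1

Write q(n) = an + b. Substituting each data point gives a linear system:
  -a + b = 6
  b = 5
Solving the system yields a = -1, b = 5.
So q(n) = -n + 5.
The leading coefficient is -1.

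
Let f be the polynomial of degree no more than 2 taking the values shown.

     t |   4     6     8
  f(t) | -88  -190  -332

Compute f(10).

-514

Write f(t) = at^2 + bt + c. Substituting each data point gives a linear system:
  16a + 4b + c = -88
  36a + 6b + c = -190
  64a + 8b + c = -332
Solving the system yields a = -5, b = -1, c = -4.
So f(t) = -5t² - t - 4.
Then f(10) = -514.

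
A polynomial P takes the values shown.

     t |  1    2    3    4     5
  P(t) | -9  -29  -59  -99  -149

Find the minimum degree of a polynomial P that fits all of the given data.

2

Forward differences of the values at t = 1, 2, 3, 4, 5:
  P  : -9  -29  -59  -99  -149
  Δ  : -20  -30  -40  -50
  Δ^2: -10  -10  -10
  Δ^3: 0  0
  Δ^4: 0
The second differences are constant (-10) and nonzero, while all higher differences vanish, so the minimal degree is 2.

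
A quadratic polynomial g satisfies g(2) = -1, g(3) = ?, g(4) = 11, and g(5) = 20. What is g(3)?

On equispaced nodes a degree-2 polynomial has vanishing third forward difference, so
  - g(2) + 3·g(3) - 3·g(4) + g(5) = 0.
Substituting the known values and solving for g(3):
  3·g(3) = 12
  g(3) = 4.

4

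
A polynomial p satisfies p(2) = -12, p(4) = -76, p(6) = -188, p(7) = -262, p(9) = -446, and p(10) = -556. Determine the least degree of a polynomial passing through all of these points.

2

Divided differences on the nodes 2, 4, 6, 7, 9, 10:
  order 0: -12  -76  -188  -262  -446  -556
  order 1: -32  -56  -74  -92  -110
  order 2: -6  -6  -6  -6
  order 3: 0  0  0
  order 4: 0  0
  order 5: 0
The order-2 divided differences are all -6 (nonzero) and every higher order vanishes, so the data lies on a polynomial of degree exactly 2.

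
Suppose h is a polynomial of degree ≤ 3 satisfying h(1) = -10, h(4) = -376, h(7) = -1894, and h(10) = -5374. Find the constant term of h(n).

Write h(n) = an^3 + bn^2 + cn + d. Substituting each data point gives a linear system:
  a + b + c + d = -10
  64a + 16b + 4c + d = -376
  343a + 49b + 7c + d = -1894
  1000a + 100b + 10c + d = -5374
Solving the system yields a = -5, b = -4, c = 3, d = -4.
So h(n) = -5n³ - 4n² + 3n - 4.
The constant term is -4.

-4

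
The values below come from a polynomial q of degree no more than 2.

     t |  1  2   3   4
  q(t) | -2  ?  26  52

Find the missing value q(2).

8

On equispaced nodes a degree-2 polynomial has vanishing third forward difference, so
  - q(1) + 3·q(2) - 3·q(3) + q(4) = 0.
Substituting the known values and solving for q(2):
  3·q(2) = 24
  q(2) = 8.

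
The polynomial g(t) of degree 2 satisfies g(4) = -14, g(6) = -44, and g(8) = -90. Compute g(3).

Write g(t) = at^2 + bt + c. Substituting each data point gives a linear system:
  16a + 4b + c = -14
  36a + 6b + c = -44
  64a + 8b + c = -90
Solving the system yields a = -2, b = 5, c = -2.
So g(t) = -2t^2 + 5t - 2.
Then g(3) = -5.

-5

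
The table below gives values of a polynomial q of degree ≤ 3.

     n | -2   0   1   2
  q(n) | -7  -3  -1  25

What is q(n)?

Write q(n) = an^3 + bn^2 + cn + d. Substituting each data point gives a linear system:
  -8a + 4b - 2c + d = -7
  d = -3
  a + b + c + d = -1
  8a + 4b + 2c + d = 25
Solving the system yields a = 3, b = 3, c = -4, d = -3.
So q(n) = 3n^3 + 3n^2 - 4n - 3.
Check: q(-2) = -7. ✓

q(n) = 3n^3 + 3n^2 - 4n - 3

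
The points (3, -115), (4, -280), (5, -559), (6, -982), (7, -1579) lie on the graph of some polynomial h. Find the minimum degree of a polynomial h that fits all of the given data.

3

Forward differences of the values at t = 3, 4, 5, 6, 7:
  h  : -115  -280  -559  -982  -1579
  Δ  : -165  -279  -423  -597
  Δ^2: -114  -144  -174
  Δ^3: -30  -30
  Δ^4: 0
The third differences are constant (-30) and nonzero, while all higher differences vanish, so the minimal degree is 3.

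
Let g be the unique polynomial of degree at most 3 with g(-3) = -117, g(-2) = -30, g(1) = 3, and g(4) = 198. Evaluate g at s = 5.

Write g(s) = as^3 + bs^2 + cs + d. Substituting each data point gives a linear system:
  -27a + 9b - 3c + d = -117
  -8a + 4b - 2c + d = -30
  a + b + c + d = 3
  64a + 16b + 4c + d = 198
Solving the system yields a = 4, b = -3, c = -4, d = 6.
So g(s) = 4s^3 - 3s^2 - 4s + 6.
Then g(5) = 411.

411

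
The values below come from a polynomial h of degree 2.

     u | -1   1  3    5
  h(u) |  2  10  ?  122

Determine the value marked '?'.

The 3 known points determine the degree-2 polynomial uniquely.
Write h(u) = au^2 + bu + c. Substituting each data point gives a linear system:
  a - b + c = 2
  a + b + c = 10
  25a + 5b + c = 122
Solving the system yields a = 4, b = 4, c = 2.
So h(u) = 4u^2 + 4u + 2.
Then h(3) = 50.

50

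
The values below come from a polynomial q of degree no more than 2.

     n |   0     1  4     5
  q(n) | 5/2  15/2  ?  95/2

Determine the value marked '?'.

The 3 known points determine the degree-2 polynomial uniquely.
Write q(n) = an^2 + bn + c. Substituting each data point gives a linear system:
  c = 5/2
  a + b + c = 15/2
  25a + 5b + c = 95/2
Solving the system yields a = 1, b = 4, c = 5/2.
So q(n) = n² + 4n + 5/2.
Then q(4) = 69/2.

69/2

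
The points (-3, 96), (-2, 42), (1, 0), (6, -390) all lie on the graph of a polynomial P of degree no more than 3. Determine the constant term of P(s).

6

Write P(s) = as^3 + bs^2 + cs + d. Substituting each data point gives a linear system:
  -27a + 9b - 3c + d = 96
  -8a + 4b - 2c + d = 42
  a + b + c + d = 0
  216a + 36b + 6c + d = -390
Solving the system yields a = -2, b = 2, c = -6, d = 6.
So P(s) = -2s^3 + 2s^2 - 6s + 6.
The constant term is 6.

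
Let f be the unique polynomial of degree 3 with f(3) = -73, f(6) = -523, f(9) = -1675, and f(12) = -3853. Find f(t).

Write f(t) = at^3 + bt^2 + ct + d. Substituting each data point gives a linear system:
  27a + 9b + 3c + d = -73
  216a + 36b + 6c + d = -523
  729a + 81b + 9c + d = -1675
  1728a + 144b + 12c + d = -3853
Solving the system yields a = -2, b = -3, c = 3, d = -1.
So f(t) = -2t^3 - 3t^2 + 3t - 1.
Check: f(3) = -73. ✓

f(t) = -2t^3 - 3t^2 + 3t - 1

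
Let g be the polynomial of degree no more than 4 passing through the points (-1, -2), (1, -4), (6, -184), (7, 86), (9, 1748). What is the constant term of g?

Write g(s) = as^4 + bs^3 + cs^2 + ds + e. Substituting each data point gives a linear system:
  a - b + c - d + e = -2
  a + b + c + d + e = -4
  1296a + 216b + 36c + 6d + e = -184
  2401a + 343b + 49c + 7d + e = 86
  6561a + 729b + 81c + 9d + e = 1748
Solving the system yields a = 1, b = -6, c = -6, d = 5, e = 2.
So g(s) = s^4 - 6s^3 - 6s^2 + 5s + 2.
The constant term is 2.

2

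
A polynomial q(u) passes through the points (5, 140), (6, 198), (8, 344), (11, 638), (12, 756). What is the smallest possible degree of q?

2

Divided differences on the nodes 5, 6, 8, 11, 12:
  order 0: 140  198  344  638  756
  order 1: 58  73  98  118
  order 2: 5  5  5
  order 3: 0  0
  order 4: 0
The order-2 divided differences are all 5 (nonzero) and every higher order vanishes, so the data lies on a polynomial of degree exactly 2.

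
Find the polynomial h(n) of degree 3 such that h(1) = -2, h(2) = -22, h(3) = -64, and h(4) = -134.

h(n) = -n^3 - 5n^2 + 2n + 2

Using the Lagrange interpolation formula with nodes 1, 2, 3, 4:
  L_0(n) = (n - 2)(n - 3)(n - 4) / -6
  L_1(n) = (n - 1)(n - 3)(n - 4) / 2
  L_2(n) = (n - 1)(n - 2)(n - 4) / -2
  L_3(n) = (n - 1)(n - 2)(n - 3) / 6
Then h(n) = -2·L_0(n) - 22·L_1(n) - 64·L_2(n) - 134·L_3(n).
Expanding and collecting terms gives h(n) = -n^3 - 5n^2 + 2n + 2.
Check: h(3) = -64. ✓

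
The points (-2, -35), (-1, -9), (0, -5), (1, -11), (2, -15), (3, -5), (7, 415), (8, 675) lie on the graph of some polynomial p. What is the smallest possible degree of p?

3

Divided differences on the nodes -2, -1, 0, 1, 2, 3, 7, 8:
  order 0: -35  -9  -5  -11  -15  -5  415  675
  order 1: 26  4  -6  -4  10  105  260
  order 2: -11  -5  1  7  19  31
  order 3: 2  2  2  2  2
  order 4: 0  0  0  0
  order 5: 0  0  0
  order 6: 0  0
  order 7: 0
The order-3 divided differences are all 2 (nonzero) and every higher order vanishes, so the data lies on a polynomial of degree exactly 3.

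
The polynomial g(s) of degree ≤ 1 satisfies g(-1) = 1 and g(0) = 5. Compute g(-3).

Using the Lagrange interpolation formula with nodes -1, 0:
  L_0(s) = s / -1
  L_1(s) = (s + 1) / 1
Then g(s) = 1·L_0(s) + 5·L_1(s).
Expanding and collecting terms gives g(s) = 4s + 5.
Evaluating at s = -3: g(-3) = -7.

-7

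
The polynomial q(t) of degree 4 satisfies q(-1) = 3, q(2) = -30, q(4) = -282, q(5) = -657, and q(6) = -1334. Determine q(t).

Write q(t) = at^4 + bt^3 + ct^2 + dt + e. Substituting each data point gives a linear system:
  a - b + c - d + e = 3
  16a + 8b + 4c + 2d + e = -30
  256a + 64b + 16c + 4d + e = -282
  625a + 125b + 25c + 5d + e = -657
  1296a + 216b + 36c + 6d + e = -1334
Solving the system yields a = -1, b = 0, c = 0, d = -6, e = -2.
So q(t) = -t^4 - 6t - 2.
Check: q(2) = -30. ✓

q(t) = -t^4 - 6t - 2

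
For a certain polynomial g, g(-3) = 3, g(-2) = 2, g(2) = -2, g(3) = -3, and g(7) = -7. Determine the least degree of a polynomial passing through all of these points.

1

Divided differences on the nodes -3, -2, 2, 3, 7:
  order 0: 3  2  -2  -3  -7
  order 1: -1  -1  -1  -1
  order 2: 0  0  0
  order 3: 0  0
  order 4: 0
The order-1 divided differences are all -1 (nonzero) and every higher order vanishes, so the data lies on a polynomial of degree exactly 1.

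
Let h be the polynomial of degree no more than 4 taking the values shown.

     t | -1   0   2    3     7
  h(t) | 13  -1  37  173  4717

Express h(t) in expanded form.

h(t) = 2t^4 - t^3 + 6t^2 - 5t - 1

Write h(t) = at^4 + bt^3 + ct^2 + dt + e. Substituting each data point gives a linear system:
  a - b + c - d + e = 13
  e = -1
  16a + 8b + 4c + 2d + e = 37
  81a + 27b + 9c + 3d + e = 173
  2401a + 343b + 49c + 7d + e = 4717
Solving the system yields a = 2, b = -1, c = 6, d = -5, e = -1.
So h(t) = 2t^4 - t^3 + 6t^2 - 5t - 1.
Check: h(0) = -1. ✓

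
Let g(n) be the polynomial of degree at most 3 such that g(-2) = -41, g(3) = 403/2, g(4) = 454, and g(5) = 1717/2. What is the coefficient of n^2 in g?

Write g(n) = an^3 + bn^2 + cn + d. Substituting each data point gives a linear system:
  -8a + 4b - 2c + d = -41
  27a + 9b + 3c + d = 403/2
  64a + 16b + 4c + d = 454
  125a + 25b + 5c + d = 1717/2
Solving the system yields a = 6, b = 4, c = 5/2, d = -4.
So g(n) = 6n^3 + 4n^2 + (5/2)n - 4.
The coefficient of n^2 is 4.

4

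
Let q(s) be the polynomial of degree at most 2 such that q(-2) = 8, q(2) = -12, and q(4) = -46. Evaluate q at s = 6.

-96

Using the Lagrange interpolation formula with nodes -2, 2, 4:
  L_0(s) = (s - 2)(s - 4) / 24
  L_1(s) = (s + 2)(s - 4) / -8
  L_2(s) = (s + 2)(s - 2) / 12
Then q(s) = 8·L_0(s) - 12·L_1(s) - 46·L_2(s).
Expanding and collecting terms gives q(s) = -2s^2 - 5s + 6.
Evaluating at s = 6: q(6) = -96.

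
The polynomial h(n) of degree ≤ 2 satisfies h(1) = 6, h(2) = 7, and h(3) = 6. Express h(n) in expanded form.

Write h(n) = an^2 + bn + c. Substituting each data point gives a linear system:
  a + b + c = 6
  4a + 2b + c = 7
  9a + 3b + c = 6
Solving the system yields a = -1, b = 4, c = 3.
So h(n) = -n^2 + 4n + 3.
Check: h(1) = 6. ✓

h(n) = -n^2 + 4n + 3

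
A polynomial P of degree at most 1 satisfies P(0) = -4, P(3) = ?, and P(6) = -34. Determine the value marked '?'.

On equispaced nodes a degree-1 polynomial has vanishing second forward difference, so
  P(0) - 2·P(3) + P(6) = 0.
Substituting the known values and solving for P(3):
  -2·P(3) = 38
  P(3) = -19.

-19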